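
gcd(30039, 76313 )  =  17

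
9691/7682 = 9691/7682=   1.26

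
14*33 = 462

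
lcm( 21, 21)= 21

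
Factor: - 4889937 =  - 3^1*13^1*125383^1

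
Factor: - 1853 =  -17^1*109^1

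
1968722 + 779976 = 2748698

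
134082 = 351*382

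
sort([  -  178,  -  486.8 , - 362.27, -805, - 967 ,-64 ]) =[ - 967,-805,-486.8 ,-362.27,  -  178, - 64 ]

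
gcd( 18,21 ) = 3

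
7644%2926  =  1792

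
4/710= 2/355 = 0.01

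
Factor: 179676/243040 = 207/280 = 2^( - 3 )*3^2 * 5^( - 1)*7^( - 1 )*23^1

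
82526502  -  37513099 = 45013403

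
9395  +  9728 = 19123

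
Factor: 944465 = 5^1 * 47^1*4019^1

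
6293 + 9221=15514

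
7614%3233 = 1148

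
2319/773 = 3 =3.00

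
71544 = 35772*2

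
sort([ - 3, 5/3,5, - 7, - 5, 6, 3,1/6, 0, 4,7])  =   [-7,  -  5,-3, 0,1/6, 5/3,3,4,  5,6, 7] 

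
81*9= 729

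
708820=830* 854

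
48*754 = 36192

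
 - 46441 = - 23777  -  22664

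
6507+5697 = 12204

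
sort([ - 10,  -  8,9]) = [  -  10, - 8,9]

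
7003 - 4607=2396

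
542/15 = 542/15 = 36.13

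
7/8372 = 1/1196=0.00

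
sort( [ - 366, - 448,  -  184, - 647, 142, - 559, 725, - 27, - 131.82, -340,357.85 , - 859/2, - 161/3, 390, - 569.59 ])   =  [  -  647, - 569.59, - 559,  -  448, - 859/2,- 366, - 340,  -  184, - 131.82 , - 161/3, - 27,142,357.85,390,725] 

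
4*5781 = 23124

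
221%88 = 45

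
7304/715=664/65 =10.22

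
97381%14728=9013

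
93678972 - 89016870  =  4662102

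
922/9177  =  922/9177 = 0.10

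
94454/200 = 472 + 27/100 =472.27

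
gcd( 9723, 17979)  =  3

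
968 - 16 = 952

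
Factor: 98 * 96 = 2^6*3^1*7^2  =  9408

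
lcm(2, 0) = 0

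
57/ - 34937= - 1 + 34880/34937 = -  0.00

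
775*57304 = 44410600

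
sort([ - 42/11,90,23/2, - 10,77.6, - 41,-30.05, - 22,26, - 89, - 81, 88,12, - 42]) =[ -89, - 81,-42, - 41, - 30.05, - 22, - 10, - 42/11,23/2,12,26,77.6,88, 90]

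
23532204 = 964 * 24411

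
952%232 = 24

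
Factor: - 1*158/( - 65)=2^1  *5^( - 1)*13^( - 1)*79^1 =158/65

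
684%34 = 4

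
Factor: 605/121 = 5^1 = 5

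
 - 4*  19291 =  - 77164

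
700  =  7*100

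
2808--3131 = 5939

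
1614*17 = 27438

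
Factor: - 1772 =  - 2^2*443^1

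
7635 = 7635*1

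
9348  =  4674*2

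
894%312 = 270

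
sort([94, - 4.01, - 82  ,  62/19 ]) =[  -  82, - 4.01,62/19,94 ]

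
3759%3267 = 492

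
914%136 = 98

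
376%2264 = 376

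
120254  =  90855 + 29399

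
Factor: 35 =5^1  *7^1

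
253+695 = 948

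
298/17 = 17 + 9/17 = 17.53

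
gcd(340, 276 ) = 4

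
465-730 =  - 265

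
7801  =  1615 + 6186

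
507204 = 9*56356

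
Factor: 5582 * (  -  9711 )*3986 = - 2^2*3^2*13^1*83^1*1993^1*2791^1 =- 216068312772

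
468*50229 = 23507172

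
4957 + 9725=14682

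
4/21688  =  1/5422=0.00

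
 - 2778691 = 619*( - 4489)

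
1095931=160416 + 935515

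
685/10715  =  137/2143 = 0.06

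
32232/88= 366 + 3/11=366.27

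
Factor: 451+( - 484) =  - 3^1 * 11^1 = - 33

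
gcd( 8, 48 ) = 8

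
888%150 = 138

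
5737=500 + 5237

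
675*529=357075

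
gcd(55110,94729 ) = 1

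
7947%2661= 2625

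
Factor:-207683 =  - 7^1*29669^1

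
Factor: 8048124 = 2^2*3^2*7^1*109^1*293^1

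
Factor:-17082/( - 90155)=2^1*3^2*5^( - 1)*19^( - 1 )=18/95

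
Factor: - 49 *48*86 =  - 202272 = - 2^5*3^1 * 7^2 *43^1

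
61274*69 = 4227906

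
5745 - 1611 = 4134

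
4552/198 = 2276/99= 22.99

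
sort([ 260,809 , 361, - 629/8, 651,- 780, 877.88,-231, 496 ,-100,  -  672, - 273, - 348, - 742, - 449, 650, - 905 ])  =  [  -  905,-780,-742,  -  672, - 449,-348, - 273, - 231,-100, -629/8,260,361, 496 , 650, 651,809,877.88 ] 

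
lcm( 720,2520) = 5040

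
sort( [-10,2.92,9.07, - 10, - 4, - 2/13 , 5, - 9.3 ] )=[ - 10, - 10, - 9.3, - 4,-2/13,  2.92,5,9.07]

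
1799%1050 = 749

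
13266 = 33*402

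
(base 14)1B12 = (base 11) 376A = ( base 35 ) 40G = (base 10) 4916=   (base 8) 11464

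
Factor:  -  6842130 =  - 2^1*3^1* 5^1*131^1*1741^1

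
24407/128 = 24407/128=190.68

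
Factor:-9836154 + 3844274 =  -5991880  =  -2^3*5^1*163^1*919^1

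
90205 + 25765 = 115970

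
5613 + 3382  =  8995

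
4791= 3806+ 985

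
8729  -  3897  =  4832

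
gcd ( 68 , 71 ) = 1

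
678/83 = 678/83 = 8.17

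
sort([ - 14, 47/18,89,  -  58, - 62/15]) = [-58,-14, - 62/15,47/18, 89 ] 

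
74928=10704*7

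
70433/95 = 741+2/5 = 741.40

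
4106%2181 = 1925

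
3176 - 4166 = -990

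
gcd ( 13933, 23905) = 1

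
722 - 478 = 244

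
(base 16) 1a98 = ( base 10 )6808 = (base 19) IG6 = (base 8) 15230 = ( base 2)1101010011000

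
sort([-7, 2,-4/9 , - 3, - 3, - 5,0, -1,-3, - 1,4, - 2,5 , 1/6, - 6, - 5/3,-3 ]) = [-7,-6,-5,-3, - 3 , - 3,-3,-2,-5/3, - 1, - 1, - 4/9,  0, 1/6,2,4, 5 ]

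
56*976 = 54656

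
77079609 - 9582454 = 67497155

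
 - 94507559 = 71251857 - 165759416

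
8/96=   1/12 = 0.08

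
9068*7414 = 67230152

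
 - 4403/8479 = - 4403/8479= - 0.52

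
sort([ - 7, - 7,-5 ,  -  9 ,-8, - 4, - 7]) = [ - 9, - 8, - 7,- 7, - 7, - 5 ,-4]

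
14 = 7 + 7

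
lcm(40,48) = 240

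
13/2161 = 13/2161 = 0.01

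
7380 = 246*30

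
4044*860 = 3477840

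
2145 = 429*5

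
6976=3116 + 3860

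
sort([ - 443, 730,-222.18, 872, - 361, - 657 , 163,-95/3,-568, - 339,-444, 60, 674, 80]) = [-657,-568, - 444,-443,-361 , - 339,-222.18,  -  95/3, 60, 80, 163,674, 730, 872]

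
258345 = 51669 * 5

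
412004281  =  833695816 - 421691535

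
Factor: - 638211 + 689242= 51031^1 = 51031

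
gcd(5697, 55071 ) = 1899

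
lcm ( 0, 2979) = 0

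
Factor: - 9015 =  - 3^1*5^1* 601^1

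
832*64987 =54069184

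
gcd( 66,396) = 66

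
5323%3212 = 2111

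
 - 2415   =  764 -3179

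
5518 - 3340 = 2178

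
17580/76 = 231 + 6/19 = 231.32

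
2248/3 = 2248/3 = 749.33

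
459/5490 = 51/610 = 0.08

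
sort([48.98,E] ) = [ E, 48.98 ]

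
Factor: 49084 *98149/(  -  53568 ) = -1204386379/13392 = - 2^ ( -4 )* 3^( - 3 )*7^1*31^(-1)*61^1*1609^1*1753^1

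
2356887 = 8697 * 271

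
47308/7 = 47308/7 = 6758.29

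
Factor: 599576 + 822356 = 2^2*355483^1=1421932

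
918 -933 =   -  15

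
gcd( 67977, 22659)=22659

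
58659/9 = 19553/3 = 6517.67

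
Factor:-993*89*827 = -3^1 *89^1*331^1* 827^1 = - 73087779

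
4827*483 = 2331441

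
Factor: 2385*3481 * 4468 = 2^2*3^2 * 5^1*53^1*59^2*1117^1 = 37094162580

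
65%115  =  65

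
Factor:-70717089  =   - 3^1*1723^1*13681^1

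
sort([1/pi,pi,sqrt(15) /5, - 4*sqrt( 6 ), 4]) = [ - 4 * sqrt ( 6), 1/pi,  sqrt(15) /5, pi,  4]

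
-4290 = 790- 5080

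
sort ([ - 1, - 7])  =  [ - 7, - 1]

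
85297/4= 85297/4 = 21324.25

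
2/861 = 2/861 = 0.00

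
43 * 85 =3655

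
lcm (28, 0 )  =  0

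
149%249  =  149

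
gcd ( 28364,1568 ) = 28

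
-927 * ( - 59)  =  54693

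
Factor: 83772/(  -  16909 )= - 2^2*3^2 * 13^1*37^(  -  1)  *  179^1 * 457^( - 1)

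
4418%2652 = 1766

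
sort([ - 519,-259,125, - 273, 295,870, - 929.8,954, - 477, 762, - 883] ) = [ - 929.8, - 883, - 519, - 477, - 273, - 259, 125, 295, 762,870, 954 ] 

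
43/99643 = 43/99643 = 0.00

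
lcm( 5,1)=5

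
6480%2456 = 1568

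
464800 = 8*58100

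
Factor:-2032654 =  - 2^1*13^1*  78179^1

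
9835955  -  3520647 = 6315308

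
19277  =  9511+9766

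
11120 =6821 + 4299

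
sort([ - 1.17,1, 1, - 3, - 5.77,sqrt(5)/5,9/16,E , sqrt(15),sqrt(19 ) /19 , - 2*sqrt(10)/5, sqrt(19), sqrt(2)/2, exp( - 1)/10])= [ - 5.77, - 3,-2*sqrt (10) /5, - 1.17, exp ( - 1) /10,  sqrt(19 )/19 , sqrt(5 )/5,  9/16, sqrt( 2)/2, 1, 1 , E, sqrt( 15), sqrt(19) ] 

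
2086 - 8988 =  - 6902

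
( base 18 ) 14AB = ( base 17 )1859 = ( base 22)F2F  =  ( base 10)7319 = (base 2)1110010010111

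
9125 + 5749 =14874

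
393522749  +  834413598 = 1227936347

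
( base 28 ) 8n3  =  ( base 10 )6919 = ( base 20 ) H5J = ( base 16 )1B07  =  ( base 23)D1J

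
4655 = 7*665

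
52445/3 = 52445/3 = 17481.67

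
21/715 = 21/715 = 0.03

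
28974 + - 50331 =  - 21357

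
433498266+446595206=880093472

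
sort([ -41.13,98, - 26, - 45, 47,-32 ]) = [ - 45, - 41.13,- 32, - 26 , 47 , 98]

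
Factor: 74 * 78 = 5772 = 2^2*3^1 * 13^1*37^1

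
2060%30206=2060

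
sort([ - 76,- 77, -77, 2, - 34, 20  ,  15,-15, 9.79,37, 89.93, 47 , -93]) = [ - 93, - 77, - 77, - 76,  -  34, - 15, 2, 9.79, 15, 20,37,47,89.93 ]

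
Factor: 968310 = 2^1*3^2*5^1* 7^1*29^1*53^1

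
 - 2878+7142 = 4264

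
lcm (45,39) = 585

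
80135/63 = 1271+62/63 =1271.98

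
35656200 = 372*95850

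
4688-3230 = 1458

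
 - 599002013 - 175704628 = - 774706641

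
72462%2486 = 368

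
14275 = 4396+9879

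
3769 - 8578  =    -  4809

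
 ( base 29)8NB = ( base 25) bl6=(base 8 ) 16356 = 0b1110011101110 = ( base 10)7406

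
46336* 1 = 46336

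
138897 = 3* 46299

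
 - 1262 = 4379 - 5641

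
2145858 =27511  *78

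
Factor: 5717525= 5^2 *11^1*17^1* 1223^1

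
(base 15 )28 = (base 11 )35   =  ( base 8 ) 46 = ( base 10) 38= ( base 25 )1d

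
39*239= 9321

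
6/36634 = 3/18317 = 0.00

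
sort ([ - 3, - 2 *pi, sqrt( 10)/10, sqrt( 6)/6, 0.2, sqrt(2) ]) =[ - 2*pi ,  -  3,0.2, sqrt( 10)/10,sqrt( 6) /6, sqrt(2 )]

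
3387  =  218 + 3169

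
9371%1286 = 369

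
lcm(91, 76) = 6916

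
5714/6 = 952 + 1/3=952.33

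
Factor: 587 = 587^1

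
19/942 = 19/942 = 0.02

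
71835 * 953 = 68458755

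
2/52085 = 2/52085 = 0.00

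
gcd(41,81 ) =1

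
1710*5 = 8550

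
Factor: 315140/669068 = 5^1*7^1*2251^1*167267^(-1 ) = 78785/167267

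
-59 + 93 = 34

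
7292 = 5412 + 1880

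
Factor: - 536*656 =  - 2^7  *  41^1*67^1 = - 351616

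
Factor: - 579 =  - 3^1*193^1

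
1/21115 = 1/21115 = 0.00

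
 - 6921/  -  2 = 3460 + 1/2 = 3460.50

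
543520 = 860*632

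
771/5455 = 771/5455 = 0.14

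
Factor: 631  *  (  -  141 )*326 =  - 29004546 = - 2^1*3^1*47^1 * 163^1 * 631^1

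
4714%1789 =1136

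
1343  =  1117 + 226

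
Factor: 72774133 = 149^1*488417^1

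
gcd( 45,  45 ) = 45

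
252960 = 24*10540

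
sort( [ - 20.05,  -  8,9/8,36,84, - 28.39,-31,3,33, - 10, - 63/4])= [ - 31,  -  28.39, - 20.05, - 63/4, - 10, - 8, 9/8, 3, 33,36,84 ] 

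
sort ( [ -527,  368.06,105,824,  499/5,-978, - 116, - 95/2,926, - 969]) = [-978, -969, - 527 ,- 116 , -95/2, 499/5,  105  ,  368.06,  824,  926]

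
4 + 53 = 57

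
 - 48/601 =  - 1+ 553/601 = - 0.08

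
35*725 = 25375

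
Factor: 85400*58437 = 4990519800 = 2^3*3^2*5^2*7^1*43^1*61^1*151^1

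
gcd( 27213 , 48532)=1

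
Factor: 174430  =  2^1*5^1 * 17443^1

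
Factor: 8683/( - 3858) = -2^( - 1)*3^(-1)*19^1 * 457^1*643^ ( - 1 )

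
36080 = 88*410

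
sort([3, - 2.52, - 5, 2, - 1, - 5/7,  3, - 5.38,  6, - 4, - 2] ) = [ - 5.38,-5, - 4, - 2.52, - 2, - 1 , - 5/7,2,3,  3,6] 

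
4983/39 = 1661/13 = 127.77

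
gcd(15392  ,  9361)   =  37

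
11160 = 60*186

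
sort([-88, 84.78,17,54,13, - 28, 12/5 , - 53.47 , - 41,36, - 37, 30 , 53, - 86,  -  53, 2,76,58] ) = [ - 88,-86,-53.47, - 53,-41,  -  37,-28, 2, 12/5 , 13,17,30, 36, 53,54,58,  76,84.78] 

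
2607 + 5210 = 7817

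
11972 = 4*2993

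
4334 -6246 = -1912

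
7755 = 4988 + 2767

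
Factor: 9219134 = 2^1*17^1*397^1*683^1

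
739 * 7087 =5237293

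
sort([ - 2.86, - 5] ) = [ - 5,-2.86 ] 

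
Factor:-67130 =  - 2^1*5^1*7^2 * 137^1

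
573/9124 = 573/9124 = 0.06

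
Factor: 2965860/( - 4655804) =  - 3^2 * 5^1*199^(-1)*5849^(-1)*16477^1 =- 741465/1163951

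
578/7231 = 578/7231 = 0.08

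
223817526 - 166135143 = 57682383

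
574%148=130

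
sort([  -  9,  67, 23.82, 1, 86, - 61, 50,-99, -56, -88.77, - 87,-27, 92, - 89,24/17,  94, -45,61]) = [ - 99, - 89, - 88.77, - 87,-61, - 56,-45, - 27,-9, 1, 24/17,  23.82, 50,61,67, 86, 92, 94 ]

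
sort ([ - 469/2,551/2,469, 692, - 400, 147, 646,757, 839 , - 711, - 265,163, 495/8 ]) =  [ - 711, - 400 , - 265, - 469/2, 495/8 , 147 , 163,551/2,469 , 646,692, 757,839]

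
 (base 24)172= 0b1011101010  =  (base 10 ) 746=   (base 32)NA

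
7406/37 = 200+6/37 = 200.16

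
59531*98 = 5834038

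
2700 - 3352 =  - 652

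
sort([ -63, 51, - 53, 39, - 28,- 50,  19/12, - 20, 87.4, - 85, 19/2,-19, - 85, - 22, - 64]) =[ - 85, - 85, - 64 , - 63, - 53, - 50, -28, - 22, - 20, - 19, 19/12,19/2,39,51, 87.4]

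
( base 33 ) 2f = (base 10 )81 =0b1010001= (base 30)2l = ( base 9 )100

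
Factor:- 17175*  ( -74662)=1282319850  =  2^1 * 3^1*5^2*7^1*229^1* 5333^1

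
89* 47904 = 4263456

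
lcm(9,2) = 18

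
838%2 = 0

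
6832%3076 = 680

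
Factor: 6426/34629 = 2^1 * 3^2*97^(-1)=   18/97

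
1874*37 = 69338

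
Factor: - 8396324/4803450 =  - 4198162/2401725 = - 2^1*3^ ( - 1)*5^( - 2) * 31^(- 1 )*1033^( - 1)*2099081^1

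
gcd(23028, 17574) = 606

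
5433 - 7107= - 1674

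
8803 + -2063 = 6740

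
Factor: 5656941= 3^2*349^1*1801^1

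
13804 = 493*28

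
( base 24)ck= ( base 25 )c8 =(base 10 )308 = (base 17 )112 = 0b100110100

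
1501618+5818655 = 7320273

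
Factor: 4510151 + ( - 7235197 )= - 2^1*1362523^1= - 2725046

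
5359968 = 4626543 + 733425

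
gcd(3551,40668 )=1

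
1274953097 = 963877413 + 311075684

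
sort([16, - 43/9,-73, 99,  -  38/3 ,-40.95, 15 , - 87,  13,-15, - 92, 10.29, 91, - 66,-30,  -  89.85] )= [ - 92 , - 89.85, - 87, - 73,-66, - 40.95, - 30,-15, - 38/3, - 43/9, 10.29, 13,15, 16,91,99] 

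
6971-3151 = 3820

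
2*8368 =16736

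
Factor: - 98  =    -  2^1*7^2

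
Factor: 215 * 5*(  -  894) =  -  961050 = - 2^1*3^1*5^2*43^1*149^1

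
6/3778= 3/1889 = 0.00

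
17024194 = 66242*257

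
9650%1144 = 498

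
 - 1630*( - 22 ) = 35860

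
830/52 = 15 + 25/26 = 15.96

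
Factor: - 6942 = -2^1*3^1*13^1 * 89^1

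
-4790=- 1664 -3126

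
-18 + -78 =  - 96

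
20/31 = 20/31=0.65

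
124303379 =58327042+65976337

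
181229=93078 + 88151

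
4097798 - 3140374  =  957424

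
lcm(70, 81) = 5670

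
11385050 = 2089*5450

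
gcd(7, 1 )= 1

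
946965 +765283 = 1712248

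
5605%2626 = 353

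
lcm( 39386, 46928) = 2205616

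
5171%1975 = 1221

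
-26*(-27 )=702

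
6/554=3/277 =0.01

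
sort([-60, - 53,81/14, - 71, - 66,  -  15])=[ - 71, - 66, - 60,-53,-15, 81/14]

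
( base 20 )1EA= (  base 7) 2004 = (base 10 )690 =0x2B2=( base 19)1h6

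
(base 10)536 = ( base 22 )128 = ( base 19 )194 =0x218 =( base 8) 1030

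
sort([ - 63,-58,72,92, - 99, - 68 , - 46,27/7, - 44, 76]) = [ - 99 , - 68, - 63, - 58, - 46,-44  ,  27/7, 72, 76,92]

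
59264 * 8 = 474112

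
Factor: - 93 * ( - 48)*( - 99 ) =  - 2^4*3^4*11^1*31^1 = -441936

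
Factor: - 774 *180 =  - 2^3 * 3^4* 5^1*43^1 = - 139320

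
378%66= 48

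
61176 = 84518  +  -23342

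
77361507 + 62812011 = 140173518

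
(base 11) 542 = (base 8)1213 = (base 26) p1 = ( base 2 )1010001011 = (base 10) 651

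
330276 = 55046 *6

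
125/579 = 125/579  =  0.22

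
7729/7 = 7729/7 = 1104.14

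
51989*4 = 207956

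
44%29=15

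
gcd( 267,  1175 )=1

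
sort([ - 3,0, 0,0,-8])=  [ - 8 , - 3 , 0, 0,0 ]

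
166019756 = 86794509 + 79225247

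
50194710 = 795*63138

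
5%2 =1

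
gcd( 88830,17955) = 945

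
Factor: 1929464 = 2^3*241183^1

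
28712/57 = 503  +  41/57= 503.72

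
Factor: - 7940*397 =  - 3152180=- 2^2*5^1 * 397^2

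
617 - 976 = -359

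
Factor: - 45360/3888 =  - 3^( - 1)*5^1*7^1 = - 35/3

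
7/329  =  1/47=0.02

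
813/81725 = 813/81725 =0.01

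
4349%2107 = 135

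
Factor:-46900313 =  - 47^1*997879^1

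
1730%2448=1730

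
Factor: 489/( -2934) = -2^( - 1 )*3^( -1 ) =-1/6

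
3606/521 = 6  +  480/521 = 6.92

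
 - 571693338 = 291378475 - 863071813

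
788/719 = 788/719 = 1.10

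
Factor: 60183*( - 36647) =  - 2205526401 = - 3^4*13^1*743^1*2819^1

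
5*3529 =17645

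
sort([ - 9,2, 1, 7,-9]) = [ - 9, - 9,  1, 2, 7]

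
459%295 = 164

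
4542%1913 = 716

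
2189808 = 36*60828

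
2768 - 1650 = 1118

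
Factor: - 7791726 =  - 2^1 *3^1*31^1 * 163^1 * 257^1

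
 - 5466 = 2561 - 8027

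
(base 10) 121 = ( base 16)79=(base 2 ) 1111001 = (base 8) 171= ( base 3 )11111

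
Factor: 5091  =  3^1*1697^1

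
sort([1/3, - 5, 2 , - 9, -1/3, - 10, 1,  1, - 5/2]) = [ - 10, - 9,-5, - 5/2, - 1/3,  1/3, 1,1, 2 ]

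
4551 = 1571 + 2980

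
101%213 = 101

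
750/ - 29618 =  - 1 + 14434/14809 = - 0.03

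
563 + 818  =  1381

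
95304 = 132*722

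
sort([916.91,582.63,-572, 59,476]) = [ - 572, 59, 476,582.63,916.91 ] 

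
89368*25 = 2234200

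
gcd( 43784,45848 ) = 8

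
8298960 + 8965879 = 17264839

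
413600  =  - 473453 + 887053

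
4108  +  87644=91752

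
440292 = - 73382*( - 6)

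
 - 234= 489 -723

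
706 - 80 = 626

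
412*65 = 26780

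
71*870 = 61770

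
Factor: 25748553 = 3^1*19^1*97^1 * 4657^1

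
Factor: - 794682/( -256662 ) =901/291=3^( - 1)*17^1*53^1*97^( - 1 ) 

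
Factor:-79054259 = - 79054259^1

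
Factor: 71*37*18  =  2^1*3^2*37^1*71^1 = 47286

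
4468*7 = 31276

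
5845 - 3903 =1942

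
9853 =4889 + 4964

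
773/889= 773/889 = 0.87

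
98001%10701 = 1692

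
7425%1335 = 750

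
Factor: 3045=3^1*5^1*7^1*29^1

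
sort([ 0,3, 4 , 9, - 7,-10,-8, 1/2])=[-10,-8, - 7,  0, 1/2,3,4,9 ] 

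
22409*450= 10084050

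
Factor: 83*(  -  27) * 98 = - 2^1*3^3*7^2*83^1 =- 219618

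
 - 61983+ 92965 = 30982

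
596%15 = 11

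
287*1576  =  452312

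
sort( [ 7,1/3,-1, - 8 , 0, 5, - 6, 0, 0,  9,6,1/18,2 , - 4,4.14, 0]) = [ - 8, - 6, - 4, - 1, 0,0,0 , 0,1/18,1/3 , 2,4.14, 5,6,7 , 9]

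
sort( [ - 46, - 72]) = [  -  72, - 46]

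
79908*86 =6872088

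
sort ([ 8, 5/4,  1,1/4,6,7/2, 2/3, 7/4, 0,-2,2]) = [ - 2, 0 , 1/4, 2/3,1, 5/4,  7/4,2,7/2, 6 , 8 ]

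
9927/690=3309/230 = 14.39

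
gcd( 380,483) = 1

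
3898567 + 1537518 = 5436085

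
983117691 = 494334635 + 488783056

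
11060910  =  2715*4074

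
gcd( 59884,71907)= 11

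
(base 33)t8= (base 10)965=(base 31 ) 104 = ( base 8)1705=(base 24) 1g5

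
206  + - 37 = 169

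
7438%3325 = 788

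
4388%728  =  20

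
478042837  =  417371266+60671571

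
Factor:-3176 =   -  2^3 * 397^1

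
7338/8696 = 3669/4348 =0.84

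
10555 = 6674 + 3881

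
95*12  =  1140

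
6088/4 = 1522 = 1522.00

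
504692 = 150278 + 354414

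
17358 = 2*8679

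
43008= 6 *7168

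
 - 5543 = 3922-9465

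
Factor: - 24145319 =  - 11^1*2195029^1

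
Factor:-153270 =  - 2^1*3^2 * 5^1 * 13^1*131^1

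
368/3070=184/1535=0.12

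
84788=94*902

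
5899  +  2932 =8831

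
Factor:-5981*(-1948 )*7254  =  2^3 *3^2*13^1*31^1 *487^1*5981^1 = 84516266952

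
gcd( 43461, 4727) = 1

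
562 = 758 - 196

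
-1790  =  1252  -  3042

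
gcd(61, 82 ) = 1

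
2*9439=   18878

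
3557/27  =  131 + 20/27 = 131.74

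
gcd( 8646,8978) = 2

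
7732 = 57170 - 49438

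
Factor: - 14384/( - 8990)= 2^3*5^( - 1) = 8/5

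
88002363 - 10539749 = 77462614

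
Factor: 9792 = 2^6 * 3^2*17^1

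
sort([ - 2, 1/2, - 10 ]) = [ - 10, - 2,1/2]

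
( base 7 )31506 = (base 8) 17165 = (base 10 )7797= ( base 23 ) EH0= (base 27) ail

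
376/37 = 376/37 = 10.16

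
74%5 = 4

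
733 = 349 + 384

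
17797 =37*481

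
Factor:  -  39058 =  - 2^1*59^1* 331^1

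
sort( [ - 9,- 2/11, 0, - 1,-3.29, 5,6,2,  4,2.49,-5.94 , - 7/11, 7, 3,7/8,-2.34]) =[ - 9, - 5.94 , -3.29, - 2.34, - 1 , - 7/11,  -  2/11,0,7/8,2,2.49, 3,4,  5,6, 7]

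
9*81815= 736335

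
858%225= 183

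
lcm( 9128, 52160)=365120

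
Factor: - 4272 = -2^4 * 3^1*89^1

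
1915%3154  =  1915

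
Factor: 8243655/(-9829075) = -3^1*5^(- 1)*7^1*109^ ( - 1 )*3607^ (-1)*78511^1 = - 1648731/1965815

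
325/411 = 325/411 = 0.79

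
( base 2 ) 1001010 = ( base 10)74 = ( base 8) 112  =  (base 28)2I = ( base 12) 62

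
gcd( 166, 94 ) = 2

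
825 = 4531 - 3706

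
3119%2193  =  926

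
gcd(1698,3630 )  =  6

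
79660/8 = 9957 + 1/2 = 9957.50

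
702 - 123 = 579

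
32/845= 32/845 = 0.04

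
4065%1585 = 895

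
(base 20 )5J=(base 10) 119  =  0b1110111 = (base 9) 142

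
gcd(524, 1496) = 4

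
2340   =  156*15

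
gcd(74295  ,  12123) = 9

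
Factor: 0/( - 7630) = 0 = 0^1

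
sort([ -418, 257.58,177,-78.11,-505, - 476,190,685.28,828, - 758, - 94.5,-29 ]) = [ - 758, - 505 , - 476, - 418,-94.5, - 78.11,  -  29,177,190,257.58,685.28, 828 ] 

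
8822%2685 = 767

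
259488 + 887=260375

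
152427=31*4917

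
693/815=693/815 = 0.85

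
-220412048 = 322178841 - 542590889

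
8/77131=8/77131 = 0.00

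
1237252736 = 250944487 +986308249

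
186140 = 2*93070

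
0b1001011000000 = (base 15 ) 1650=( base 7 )16665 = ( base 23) 91G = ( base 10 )4800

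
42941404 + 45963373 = 88904777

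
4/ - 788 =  - 1/197 = - 0.01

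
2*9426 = 18852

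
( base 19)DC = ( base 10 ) 259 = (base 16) 103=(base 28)97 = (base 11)216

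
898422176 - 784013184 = 114408992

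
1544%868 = 676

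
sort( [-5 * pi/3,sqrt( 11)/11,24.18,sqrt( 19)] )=[ - 5*pi/3,sqrt( 11 )/11 , sqrt( 19 ),24.18 ] 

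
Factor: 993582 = 2^1*3^2*17^2 * 191^1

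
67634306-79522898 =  - 11888592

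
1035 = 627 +408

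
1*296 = 296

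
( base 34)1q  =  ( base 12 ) 50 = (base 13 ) 48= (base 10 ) 60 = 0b111100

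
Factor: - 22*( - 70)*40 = 61600= 2^5*5^2 * 7^1*11^1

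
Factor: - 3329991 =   -  3^4*7^2 * 839^1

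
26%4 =2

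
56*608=34048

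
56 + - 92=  - 36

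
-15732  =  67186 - 82918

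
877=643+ 234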